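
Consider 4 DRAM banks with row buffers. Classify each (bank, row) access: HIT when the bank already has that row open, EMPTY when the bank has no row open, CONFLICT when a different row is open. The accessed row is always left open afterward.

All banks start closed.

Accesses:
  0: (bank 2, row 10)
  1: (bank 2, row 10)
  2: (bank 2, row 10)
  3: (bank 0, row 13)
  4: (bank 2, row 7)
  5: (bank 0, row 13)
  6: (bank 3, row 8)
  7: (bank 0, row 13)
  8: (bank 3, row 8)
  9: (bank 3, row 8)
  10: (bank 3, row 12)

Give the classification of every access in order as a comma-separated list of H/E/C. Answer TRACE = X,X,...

0: bank 2 row 10 — prev None → EMPTY
1: bank 2 row 10 — prev 10 → HIT
2: bank 2 row 10 — prev 10 → HIT
3: bank 0 row 13 — prev None → EMPTY
4: bank 2 row 7 — prev 10 → CONFLICT
5: bank 0 row 13 — prev 13 → HIT
6: bank 3 row 8 — prev None → EMPTY
7: bank 0 row 13 — prev 13 → HIT
8: bank 3 row 8 — prev 8 → HIT
9: bank 3 row 8 — prev 8 → HIT
10: bank 3 row 12 — prev 8 → CONFLICT

TRACE = E,H,H,E,C,H,E,H,H,H,C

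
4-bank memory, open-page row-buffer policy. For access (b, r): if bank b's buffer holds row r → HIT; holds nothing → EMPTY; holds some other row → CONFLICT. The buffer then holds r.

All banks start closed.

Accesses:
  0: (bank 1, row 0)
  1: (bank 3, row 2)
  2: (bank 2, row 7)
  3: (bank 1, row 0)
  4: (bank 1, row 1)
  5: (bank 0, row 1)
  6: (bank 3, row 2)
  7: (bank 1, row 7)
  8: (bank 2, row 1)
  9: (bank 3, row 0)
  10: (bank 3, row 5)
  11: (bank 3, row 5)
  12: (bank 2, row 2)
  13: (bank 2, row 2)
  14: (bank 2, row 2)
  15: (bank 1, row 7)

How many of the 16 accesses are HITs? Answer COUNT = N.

COUNT = 6

0: bank 1 row 0 — prev None → EMPTY
1: bank 3 row 2 — prev None → EMPTY
2: bank 2 row 7 — prev None → EMPTY
3: bank 1 row 0 — prev 0 → HIT
4: bank 1 row 1 — prev 0 → CONFLICT
5: bank 0 row 1 — prev None → EMPTY
6: bank 3 row 2 — prev 2 → HIT
7: bank 1 row 7 — prev 1 → CONFLICT
8: bank 2 row 1 — prev 7 → CONFLICT
9: bank 3 row 0 — prev 2 → CONFLICT
10: bank 3 row 5 — prev 0 → CONFLICT
11: bank 3 row 5 — prev 5 → HIT
12: bank 2 row 2 — prev 1 → CONFLICT
13: bank 2 row 2 — prev 2 → HIT
14: bank 2 row 2 — prev 2 → HIT
15: bank 1 row 7 — prev 7 → HIT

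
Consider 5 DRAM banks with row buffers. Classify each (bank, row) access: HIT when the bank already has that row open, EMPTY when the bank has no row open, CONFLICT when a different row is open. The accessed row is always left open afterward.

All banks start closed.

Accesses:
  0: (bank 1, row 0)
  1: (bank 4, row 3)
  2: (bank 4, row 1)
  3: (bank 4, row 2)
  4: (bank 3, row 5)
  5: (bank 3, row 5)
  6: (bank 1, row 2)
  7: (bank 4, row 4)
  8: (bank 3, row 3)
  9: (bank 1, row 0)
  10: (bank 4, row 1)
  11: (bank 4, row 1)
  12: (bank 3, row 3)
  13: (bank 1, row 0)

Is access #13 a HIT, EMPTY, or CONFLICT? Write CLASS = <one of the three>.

CLASS = HIT

#0 (1,0) E
#1 (4,3) E
#2 (4,1) C  (was 3)
#3 (4,2) C  (was 1)
#4 (3,5) E
#5 (3,5) H  (was 5)
#6 (1,2) C  (was 0)
#7 (4,4) C  (was 2)
#8 (3,3) C  (was 5)
#9 (1,0) C  (was 2)
#10 (4,1) C  (was 4)
#11 (4,1) H  (was 1)
#12 (3,3) H  (was 3)
#13 (1,0) H  (was 0)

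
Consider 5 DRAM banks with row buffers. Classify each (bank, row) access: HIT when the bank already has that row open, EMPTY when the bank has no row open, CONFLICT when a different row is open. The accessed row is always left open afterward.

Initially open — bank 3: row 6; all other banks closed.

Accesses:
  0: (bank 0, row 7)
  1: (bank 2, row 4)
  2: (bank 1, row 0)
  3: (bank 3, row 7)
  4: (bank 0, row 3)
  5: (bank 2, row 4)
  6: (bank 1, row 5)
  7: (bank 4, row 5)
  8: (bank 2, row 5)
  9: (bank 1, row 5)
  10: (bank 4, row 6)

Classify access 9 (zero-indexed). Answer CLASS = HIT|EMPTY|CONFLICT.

  [0] b0 r7: no row ⇒ E
  [1] b2 r4: no row ⇒ E
  [2] b1 r0: no row ⇒ E
  [3] b3 r7: had r6 ⇒ C
  [4] b0 r3: had r7 ⇒ C
  [5] b2 r4: had r4 ⇒ H
  [6] b1 r5: had r0 ⇒ C
  [7] b4 r5: no row ⇒ E
  [8] b2 r5: had r4 ⇒ C
  [9] b1 r5: had r5 ⇒ H
  [10] b4 r6: had r5 ⇒ C

CLASS = HIT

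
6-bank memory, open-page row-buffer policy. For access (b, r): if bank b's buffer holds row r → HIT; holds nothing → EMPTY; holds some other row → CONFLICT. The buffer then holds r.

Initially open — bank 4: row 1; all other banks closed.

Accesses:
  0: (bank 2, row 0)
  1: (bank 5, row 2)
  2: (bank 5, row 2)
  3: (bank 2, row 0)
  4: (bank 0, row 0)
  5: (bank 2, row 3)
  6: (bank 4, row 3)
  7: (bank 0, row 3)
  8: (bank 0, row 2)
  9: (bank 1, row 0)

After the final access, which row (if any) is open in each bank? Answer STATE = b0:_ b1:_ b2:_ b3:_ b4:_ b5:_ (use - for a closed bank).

  [0] b2 r0: no row ⇒ E
  [1] b5 r2: no row ⇒ E
  [2] b5 r2: had r2 ⇒ H
  [3] b2 r0: had r0 ⇒ H
  [4] b0 r0: no row ⇒ E
  [5] b2 r3: had r0 ⇒ C
  [6] b4 r3: had r1 ⇒ C
  [7] b0 r3: had r0 ⇒ C
  [8] b0 r2: had r3 ⇒ C
  [9] b1 r0: no row ⇒ E

STATE = b0:2 b1:0 b2:3 b3:- b4:3 b5:2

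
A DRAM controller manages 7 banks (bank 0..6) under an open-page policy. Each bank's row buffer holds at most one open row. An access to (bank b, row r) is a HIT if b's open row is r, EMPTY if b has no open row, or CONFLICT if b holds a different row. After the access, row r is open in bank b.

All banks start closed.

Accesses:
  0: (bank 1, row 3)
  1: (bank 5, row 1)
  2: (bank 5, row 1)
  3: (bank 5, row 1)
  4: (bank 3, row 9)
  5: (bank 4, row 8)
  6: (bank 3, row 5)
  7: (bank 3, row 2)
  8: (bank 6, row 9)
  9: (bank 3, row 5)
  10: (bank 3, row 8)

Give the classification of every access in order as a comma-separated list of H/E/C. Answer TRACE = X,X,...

TRACE = E,E,H,H,E,E,C,C,E,C,C

step 0: bank1 None->3 [EMPTY]
step 1: bank5 None->1 [EMPTY]
step 2: bank5 1->1 [HIT]
step 3: bank5 1->1 [HIT]
step 4: bank3 None->9 [EMPTY]
step 5: bank4 None->8 [EMPTY]
step 6: bank3 9->5 [CONFLICT]
step 7: bank3 5->2 [CONFLICT]
step 8: bank6 None->9 [EMPTY]
step 9: bank3 2->5 [CONFLICT]
step 10: bank3 5->8 [CONFLICT]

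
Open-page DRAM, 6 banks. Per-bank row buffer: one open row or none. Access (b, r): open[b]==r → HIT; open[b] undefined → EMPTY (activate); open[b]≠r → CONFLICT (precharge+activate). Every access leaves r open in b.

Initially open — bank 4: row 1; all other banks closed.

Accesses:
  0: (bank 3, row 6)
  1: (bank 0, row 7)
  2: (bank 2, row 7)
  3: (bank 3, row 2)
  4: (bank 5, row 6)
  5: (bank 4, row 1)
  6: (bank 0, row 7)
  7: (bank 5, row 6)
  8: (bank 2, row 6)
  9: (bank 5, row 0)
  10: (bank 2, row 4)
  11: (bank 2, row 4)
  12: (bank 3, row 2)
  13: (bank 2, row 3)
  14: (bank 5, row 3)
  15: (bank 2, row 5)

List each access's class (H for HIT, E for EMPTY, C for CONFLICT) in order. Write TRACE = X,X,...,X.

0: bank 3 row 6 — prev None → EMPTY
1: bank 0 row 7 — prev None → EMPTY
2: bank 2 row 7 — prev None → EMPTY
3: bank 3 row 2 — prev 6 → CONFLICT
4: bank 5 row 6 — prev None → EMPTY
5: bank 4 row 1 — prev 1 → HIT
6: bank 0 row 7 — prev 7 → HIT
7: bank 5 row 6 — prev 6 → HIT
8: bank 2 row 6 — prev 7 → CONFLICT
9: bank 5 row 0 — prev 6 → CONFLICT
10: bank 2 row 4 — prev 6 → CONFLICT
11: bank 2 row 4 — prev 4 → HIT
12: bank 3 row 2 — prev 2 → HIT
13: bank 2 row 3 — prev 4 → CONFLICT
14: bank 5 row 3 — prev 0 → CONFLICT
15: bank 2 row 5 — prev 3 → CONFLICT

TRACE = E,E,E,C,E,H,H,H,C,C,C,H,H,C,C,C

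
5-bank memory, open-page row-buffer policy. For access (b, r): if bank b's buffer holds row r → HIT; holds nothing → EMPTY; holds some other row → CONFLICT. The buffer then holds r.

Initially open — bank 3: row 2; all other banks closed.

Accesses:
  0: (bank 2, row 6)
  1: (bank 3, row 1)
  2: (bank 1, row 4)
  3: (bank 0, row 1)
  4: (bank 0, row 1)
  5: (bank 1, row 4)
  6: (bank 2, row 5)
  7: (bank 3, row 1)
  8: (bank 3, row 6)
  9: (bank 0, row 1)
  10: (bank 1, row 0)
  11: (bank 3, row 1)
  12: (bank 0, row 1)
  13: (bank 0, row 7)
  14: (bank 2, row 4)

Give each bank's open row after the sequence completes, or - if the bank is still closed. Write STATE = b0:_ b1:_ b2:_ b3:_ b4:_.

#0 (2,6) E
#1 (3,1) C  (was 2)
#2 (1,4) E
#3 (0,1) E
#4 (0,1) H  (was 1)
#5 (1,4) H  (was 4)
#6 (2,5) C  (was 6)
#7 (3,1) H  (was 1)
#8 (3,6) C  (was 1)
#9 (0,1) H  (was 1)
#10 (1,0) C  (was 4)
#11 (3,1) C  (was 6)
#12 (0,1) H  (was 1)
#13 (0,7) C  (was 1)
#14 (2,4) C  (was 5)

STATE = b0:7 b1:0 b2:4 b3:1 b4:-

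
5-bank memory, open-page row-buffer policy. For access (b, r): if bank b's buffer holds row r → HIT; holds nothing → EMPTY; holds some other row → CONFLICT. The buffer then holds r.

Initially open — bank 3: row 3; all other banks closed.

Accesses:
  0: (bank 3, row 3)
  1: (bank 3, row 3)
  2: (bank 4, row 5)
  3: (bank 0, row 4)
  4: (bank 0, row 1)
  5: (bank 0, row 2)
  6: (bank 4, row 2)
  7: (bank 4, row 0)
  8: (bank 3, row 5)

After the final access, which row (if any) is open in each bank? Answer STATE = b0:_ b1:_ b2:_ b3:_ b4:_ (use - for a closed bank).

step 0: bank3 3->3 [HIT]
step 1: bank3 3->3 [HIT]
step 2: bank4 None->5 [EMPTY]
step 3: bank0 None->4 [EMPTY]
step 4: bank0 4->1 [CONFLICT]
step 5: bank0 1->2 [CONFLICT]
step 6: bank4 5->2 [CONFLICT]
step 7: bank4 2->0 [CONFLICT]
step 8: bank3 3->5 [CONFLICT]

STATE = b0:2 b1:- b2:- b3:5 b4:0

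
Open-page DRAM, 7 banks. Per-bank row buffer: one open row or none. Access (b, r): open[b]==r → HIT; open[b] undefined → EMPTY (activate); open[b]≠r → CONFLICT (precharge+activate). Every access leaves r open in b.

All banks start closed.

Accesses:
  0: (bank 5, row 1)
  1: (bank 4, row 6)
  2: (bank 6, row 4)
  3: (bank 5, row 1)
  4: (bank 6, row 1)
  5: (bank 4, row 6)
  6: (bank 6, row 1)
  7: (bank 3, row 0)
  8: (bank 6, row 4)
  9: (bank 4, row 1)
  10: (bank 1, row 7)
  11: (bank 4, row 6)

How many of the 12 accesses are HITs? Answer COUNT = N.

0: bank 5 row 1 — prev None → EMPTY
1: bank 4 row 6 — prev None → EMPTY
2: bank 6 row 4 — prev None → EMPTY
3: bank 5 row 1 — prev 1 → HIT
4: bank 6 row 1 — prev 4 → CONFLICT
5: bank 4 row 6 — prev 6 → HIT
6: bank 6 row 1 — prev 1 → HIT
7: bank 3 row 0 — prev None → EMPTY
8: bank 6 row 4 — prev 1 → CONFLICT
9: bank 4 row 1 — prev 6 → CONFLICT
10: bank 1 row 7 — prev None → EMPTY
11: bank 4 row 6 — prev 1 → CONFLICT

COUNT = 3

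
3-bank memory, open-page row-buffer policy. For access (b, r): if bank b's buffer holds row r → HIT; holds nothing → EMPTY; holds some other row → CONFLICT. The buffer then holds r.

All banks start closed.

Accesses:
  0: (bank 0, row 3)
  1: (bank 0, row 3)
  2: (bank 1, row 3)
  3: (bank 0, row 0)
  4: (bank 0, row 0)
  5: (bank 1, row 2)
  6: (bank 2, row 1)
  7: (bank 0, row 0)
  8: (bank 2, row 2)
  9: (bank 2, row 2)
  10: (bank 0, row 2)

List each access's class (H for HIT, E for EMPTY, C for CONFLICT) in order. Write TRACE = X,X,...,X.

TRACE = E,H,E,C,H,C,E,H,C,H,C

0: bank 0 row 3 — prev None → EMPTY
1: bank 0 row 3 — prev 3 → HIT
2: bank 1 row 3 — prev None → EMPTY
3: bank 0 row 0 — prev 3 → CONFLICT
4: bank 0 row 0 — prev 0 → HIT
5: bank 1 row 2 — prev 3 → CONFLICT
6: bank 2 row 1 — prev None → EMPTY
7: bank 0 row 0 — prev 0 → HIT
8: bank 2 row 2 — prev 1 → CONFLICT
9: bank 2 row 2 — prev 2 → HIT
10: bank 0 row 2 — prev 0 → CONFLICT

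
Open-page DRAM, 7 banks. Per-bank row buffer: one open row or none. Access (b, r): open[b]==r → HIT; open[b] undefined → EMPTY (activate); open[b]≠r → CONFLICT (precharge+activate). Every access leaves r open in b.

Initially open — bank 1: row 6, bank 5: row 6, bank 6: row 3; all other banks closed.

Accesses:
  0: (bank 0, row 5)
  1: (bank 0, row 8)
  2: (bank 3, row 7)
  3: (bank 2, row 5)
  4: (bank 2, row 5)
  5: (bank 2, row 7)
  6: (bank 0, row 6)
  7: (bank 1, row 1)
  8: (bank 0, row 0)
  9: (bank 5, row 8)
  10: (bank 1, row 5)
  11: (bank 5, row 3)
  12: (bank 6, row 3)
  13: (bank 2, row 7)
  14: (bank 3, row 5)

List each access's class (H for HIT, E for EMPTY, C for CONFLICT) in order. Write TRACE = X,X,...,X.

0: bank 0 row 5 — prev None → EMPTY
1: bank 0 row 8 — prev 5 → CONFLICT
2: bank 3 row 7 — prev None → EMPTY
3: bank 2 row 5 — prev None → EMPTY
4: bank 2 row 5 — prev 5 → HIT
5: bank 2 row 7 — prev 5 → CONFLICT
6: bank 0 row 6 — prev 8 → CONFLICT
7: bank 1 row 1 — prev 6 → CONFLICT
8: bank 0 row 0 — prev 6 → CONFLICT
9: bank 5 row 8 — prev 6 → CONFLICT
10: bank 1 row 5 — prev 1 → CONFLICT
11: bank 5 row 3 — prev 8 → CONFLICT
12: bank 6 row 3 — prev 3 → HIT
13: bank 2 row 7 — prev 7 → HIT
14: bank 3 row 5 — prev 7 → CONFLICT

TRACE = E,C,E,E,H,C,C,C,C,C,C,C,H,H,C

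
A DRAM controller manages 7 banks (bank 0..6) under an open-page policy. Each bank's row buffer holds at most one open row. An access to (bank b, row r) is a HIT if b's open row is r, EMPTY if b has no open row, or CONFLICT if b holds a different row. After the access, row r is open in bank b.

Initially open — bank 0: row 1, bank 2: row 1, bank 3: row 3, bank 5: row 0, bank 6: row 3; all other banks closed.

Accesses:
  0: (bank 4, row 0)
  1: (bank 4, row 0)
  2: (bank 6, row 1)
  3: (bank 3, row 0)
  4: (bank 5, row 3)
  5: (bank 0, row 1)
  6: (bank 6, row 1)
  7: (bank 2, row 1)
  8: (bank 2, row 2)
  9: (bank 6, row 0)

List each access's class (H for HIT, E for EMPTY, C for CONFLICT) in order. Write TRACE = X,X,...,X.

TRACE = E,H,C,C,C,H,H,H,C,C

step 0: bank4 None->0 [EMPTY]
step 1: bank4 0->0 [HIT]
step 2: bank6 3->1 [CONFLICT]
step 3: bank3 3->0 [CONFLICT]
step 4: bank5 0->3 [CONFLICT]
step 5: bank0 1->1 [HIT]
step 6: bank6 1->1 [HIT]
step 7: bank2 1->1 [HIT]
step 8: bank2 1->2 [CONFLICT]
step 9: bank6 1->0 [CONFLICT]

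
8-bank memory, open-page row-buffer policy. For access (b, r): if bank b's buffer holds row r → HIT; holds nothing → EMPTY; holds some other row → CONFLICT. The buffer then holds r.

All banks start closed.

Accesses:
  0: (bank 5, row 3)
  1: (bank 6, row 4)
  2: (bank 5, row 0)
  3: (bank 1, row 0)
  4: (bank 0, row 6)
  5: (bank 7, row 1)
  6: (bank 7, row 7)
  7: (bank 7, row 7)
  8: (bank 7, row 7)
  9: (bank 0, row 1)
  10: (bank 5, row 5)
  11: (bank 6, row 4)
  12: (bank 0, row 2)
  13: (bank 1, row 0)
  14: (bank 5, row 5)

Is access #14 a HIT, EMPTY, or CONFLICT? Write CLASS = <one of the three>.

CLASS = HIT

step 0: bank5 None->3 [EMPTY]
step 1: bank6 None->4 [EMPTY]
step 2: bank5 3->0 [CONFLICT]
step 3: bank1 None->0 [EMPTY]
step 4: bank0 None->6 [EMPTY]
step 5: bank7 None->1 [EMPTY]
step 6: bank7 1->7 [CONFLICT]
step 7: bank7 7->7 [HIT]
step 8: bank7 7->7 [HIT]
step 9: bank0 6->1 [CONFLICT]
step 10: bank5 0->5 [CONFLICT]
step 11: bank6 4->4 [HIT]
step 12: bank0 1->2 [CONFLICT]
step 13: bank1 0->0 [HIT]
step 14: bank5 5->5 [HIT]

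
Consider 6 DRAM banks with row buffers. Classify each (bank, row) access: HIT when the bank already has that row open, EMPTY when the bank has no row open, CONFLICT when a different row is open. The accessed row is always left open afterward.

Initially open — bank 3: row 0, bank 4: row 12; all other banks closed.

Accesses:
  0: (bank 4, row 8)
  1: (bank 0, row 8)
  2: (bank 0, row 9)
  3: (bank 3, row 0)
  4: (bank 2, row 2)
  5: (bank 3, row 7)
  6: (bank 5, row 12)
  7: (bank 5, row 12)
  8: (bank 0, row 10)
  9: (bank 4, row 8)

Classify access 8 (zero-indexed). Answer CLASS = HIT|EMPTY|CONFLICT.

CLASS = CONFLICT

0: bank 4 row 8 — prev 12 → CONFLICT
1: bank 0 row 8 — prev None → EMPTY
2: bank 0 row 9 — prev 8 → CONFLICT
3: bank 3 row 0 — prev 0 → HIT
4: bank 2 row 2 — prev None → EMPTY
5: bank 3 row 7 — prev 0 → CONFLICT
6: bank 5 row 12 — prev None → EMPTY
7: bank 5 row 12 — prev 12 → HIT
8: bank 0 row 10 — prev 9 → CONFLICT
9: bank 4 row 8 — prev 8 → HIT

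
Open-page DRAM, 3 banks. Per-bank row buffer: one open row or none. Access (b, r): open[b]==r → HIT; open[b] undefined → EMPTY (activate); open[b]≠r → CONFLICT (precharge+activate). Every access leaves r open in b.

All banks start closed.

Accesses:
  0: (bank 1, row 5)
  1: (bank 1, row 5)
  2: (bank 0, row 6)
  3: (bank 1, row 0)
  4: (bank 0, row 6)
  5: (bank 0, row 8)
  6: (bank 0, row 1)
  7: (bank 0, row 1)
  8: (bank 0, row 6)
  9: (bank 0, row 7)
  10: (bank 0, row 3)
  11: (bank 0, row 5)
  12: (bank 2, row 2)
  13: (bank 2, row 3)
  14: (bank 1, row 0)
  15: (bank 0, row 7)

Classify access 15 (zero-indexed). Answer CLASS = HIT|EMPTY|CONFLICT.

CLASS = CONFLICT

  [0] b1 r5: no row ⇒ E
  [1] b1 r5: had r5 ⇒ H
  [2] b0 r6: no row ⇒ E
  [3] b1 r0: had r5 ⇒ C
  [4] b0 r6: had r6 ⇒ H
  [5] b0 r8: had r6 ⇒ C
  [6] b0 r1: had r8 ⇒ C
  [7] b0 r1: had r1 ⇒ H
  [8] b0 r6: had r1 ⇒ C
  [9] b0 r7: had r6 ⇒ C
  [10] b0 r3: had r7 ⇒ C
  [11] b0 r5: had r3 ⇒ C
  [12] b2 r2: no row ⇒ E
  [13] b2 r3: had r2 ⇒ C
  [14] b1 r0: had r0 ⇒ H
  [15] b0 r7: had r5 ⇒ C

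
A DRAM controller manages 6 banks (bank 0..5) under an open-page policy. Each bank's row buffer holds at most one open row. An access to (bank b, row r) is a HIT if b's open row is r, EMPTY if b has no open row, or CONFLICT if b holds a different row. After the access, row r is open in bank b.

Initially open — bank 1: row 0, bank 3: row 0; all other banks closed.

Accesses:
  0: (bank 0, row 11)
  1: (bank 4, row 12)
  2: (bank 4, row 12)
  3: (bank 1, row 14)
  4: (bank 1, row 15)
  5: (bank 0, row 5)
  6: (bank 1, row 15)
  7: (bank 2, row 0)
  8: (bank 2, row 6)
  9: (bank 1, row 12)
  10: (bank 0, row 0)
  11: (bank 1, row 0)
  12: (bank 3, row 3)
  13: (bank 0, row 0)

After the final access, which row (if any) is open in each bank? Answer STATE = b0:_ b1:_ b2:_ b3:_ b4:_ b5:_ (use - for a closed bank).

STATE = b0:0 b1:0 b2:6 b3:3 b4:12 b5:-

  [0] b0 r11: no row ⇒ E
  [1] b4 r12: no row ⇒ E
  [2] b4 r12: had r12 ⇒ H
  [3] b1 r14: had r0 ⇒ C
  [4] b1 r15: had r14 ⇒ C
  [5] b0 r5: had r11 ⇒ C
  [6] b1 r15: had r15 ⇒ H
  [7] b2 r0: no row ⇒ E
  [8] b2 r6: had r0 ⇒ C
  [9] b1 r12: had r15 ⇒ C
  [10] b0 r0: had r5 ⇒ C
  [11] b1 r0: had r12 ⇒ C
  [12] b3 r3: had r0 ⇒ C
  [13] b0 r0: had r0 ⇒ H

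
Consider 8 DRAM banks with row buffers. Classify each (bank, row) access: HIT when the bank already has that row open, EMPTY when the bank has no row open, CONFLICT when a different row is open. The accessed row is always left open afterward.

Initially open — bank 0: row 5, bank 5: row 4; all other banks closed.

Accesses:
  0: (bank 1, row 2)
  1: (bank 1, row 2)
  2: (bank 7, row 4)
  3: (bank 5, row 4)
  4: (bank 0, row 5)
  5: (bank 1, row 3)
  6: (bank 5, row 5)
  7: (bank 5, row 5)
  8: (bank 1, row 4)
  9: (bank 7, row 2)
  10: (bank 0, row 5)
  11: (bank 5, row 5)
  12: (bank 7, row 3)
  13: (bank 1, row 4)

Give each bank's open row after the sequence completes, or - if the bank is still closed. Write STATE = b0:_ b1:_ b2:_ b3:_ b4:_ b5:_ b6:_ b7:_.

STATE = b0:5 b1:4 b2:- b3:- b4:- b5:5 b6:- b7:3

#0 (1,2) E
#1 (1,2) H  (was 2)
#2 (7,4) E
#3 (5,4) H  (was 4)
#4 (0,5) H  (was 5)
#5 (1,3) C  (was 2)
#6 (5,5) C  (was 4)
#7 (5,5) H  (was 5)
#8 (1,4) C  (was 3)
#9 (7,2) C  (was 4)
#10 (0,5) H  (was 5)
#11 (5,5) H  (was 5)
#12 (7,3) C  (was 2)
#13 (1,4) H  (was 4)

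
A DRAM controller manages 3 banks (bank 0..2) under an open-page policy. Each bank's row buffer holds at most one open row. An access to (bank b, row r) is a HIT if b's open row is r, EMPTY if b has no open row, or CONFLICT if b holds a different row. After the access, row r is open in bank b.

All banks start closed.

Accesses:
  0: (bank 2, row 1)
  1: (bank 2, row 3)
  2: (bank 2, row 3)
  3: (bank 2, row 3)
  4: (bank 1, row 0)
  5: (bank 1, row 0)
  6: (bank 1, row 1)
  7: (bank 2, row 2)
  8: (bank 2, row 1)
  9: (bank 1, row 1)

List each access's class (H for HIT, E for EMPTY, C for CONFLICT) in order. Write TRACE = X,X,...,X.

  [0] b2 r1: no row ⇒ E
  [1] b2 r3: had r1 ⇒ C
  [2] b2 r3: had r3 ⇒ H
  [3] b2 r3: had r3 ⇒ H
  [4] b1 r0: no row ⇒ E
  [5] b1 r0: had r0 ⇒ H
  [6] b1 r1: had r0 ⇒ C
  [7] b2 r2: had r3 ⇒ C
  [8] b2 r1: had r2 ⇒ C
  [9] b1 r1: had r1 ⇒ H

TRACE = E,C,H,H,E,H,C,C,C,H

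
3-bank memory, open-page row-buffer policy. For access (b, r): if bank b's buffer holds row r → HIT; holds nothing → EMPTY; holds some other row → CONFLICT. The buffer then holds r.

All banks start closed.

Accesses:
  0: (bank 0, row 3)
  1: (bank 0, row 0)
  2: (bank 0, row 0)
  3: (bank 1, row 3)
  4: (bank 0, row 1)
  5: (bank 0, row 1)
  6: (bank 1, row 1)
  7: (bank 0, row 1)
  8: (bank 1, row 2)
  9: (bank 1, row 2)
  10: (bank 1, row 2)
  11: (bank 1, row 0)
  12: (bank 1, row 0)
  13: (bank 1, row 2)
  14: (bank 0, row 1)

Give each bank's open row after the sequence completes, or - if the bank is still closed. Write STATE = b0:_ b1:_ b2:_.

  [0] b0 r3: no row ⇒ E
  [1] b0 r0: had r3 ⇒ C
  [2] b0 r0: had r0 ⇒ H
  [3] b1 r3: no row ⇒ E
  [4] b0 r1: had r0 ⇒ C
  [5] b0 r1: had r1 ⇒ H
  [6] b1 r1: had r3 ⇒ C
  [7] b0 r1: had r1 ⇒ H
  [8] b1 r2: had r1 ⇒ C
  [9] b1 r2: had r2 ⇒ H
  [10] b1 r2: had r2 ⇒ H
  [11] b1 r0: had r2 ⇒ C
  [12] b1 r0: had r0 ⇒ H
  [13] b1 r2: had r0 ⇒ C
  [14] b0 r1: had r1 ⇒ H

STATE = b0:1 b1:2 b2:-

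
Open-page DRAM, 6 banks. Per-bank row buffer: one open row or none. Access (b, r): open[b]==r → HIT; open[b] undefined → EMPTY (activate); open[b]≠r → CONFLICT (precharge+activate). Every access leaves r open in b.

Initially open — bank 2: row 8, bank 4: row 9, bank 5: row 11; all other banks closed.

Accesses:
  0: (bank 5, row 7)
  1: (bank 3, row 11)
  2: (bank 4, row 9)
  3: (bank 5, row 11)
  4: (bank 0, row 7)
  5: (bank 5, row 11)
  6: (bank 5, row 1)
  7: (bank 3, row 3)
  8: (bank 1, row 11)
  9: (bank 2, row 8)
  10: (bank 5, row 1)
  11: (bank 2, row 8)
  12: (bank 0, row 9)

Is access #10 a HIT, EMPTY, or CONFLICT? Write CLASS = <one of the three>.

CLASS = HIT

#0 (5,7) C  (was 11)
#1 (3,11) E
#2 (4,9) H  (was 9)
#3 (5,11) C  (was 7)
#4 (0,7) E
#5 (5,11) H  (was 11)
#6 (5,1) C  (was 11)
#7 (3,3) C  (was 11)
#8 (1,11) E
#9 (2,8) H  (was 8)
#10 (5,1) H  (was 1)
#11 (2,8) H  (was 8)
#12 (0,9) C  (was 7)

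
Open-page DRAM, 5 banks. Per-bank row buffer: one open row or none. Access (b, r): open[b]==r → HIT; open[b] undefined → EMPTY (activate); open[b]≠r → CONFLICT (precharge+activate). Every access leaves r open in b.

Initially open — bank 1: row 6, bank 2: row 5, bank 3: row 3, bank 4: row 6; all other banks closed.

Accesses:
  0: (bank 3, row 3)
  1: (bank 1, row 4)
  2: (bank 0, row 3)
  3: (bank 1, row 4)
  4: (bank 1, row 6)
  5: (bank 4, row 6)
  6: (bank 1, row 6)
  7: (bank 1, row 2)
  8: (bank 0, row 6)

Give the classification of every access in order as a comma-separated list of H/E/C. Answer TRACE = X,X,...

TRACE = H,C,E,H,C,H,H,C,C

step 0: bank3 3->3 [HIT]
step 1: bank1 6->4 [CONFLICT]
step 2: bank0 None->3 [EMPTY]
step 3: bank1 4->4 [HIT]
step 4: bank1 4->6 [CONFLICT]
step 5: bank4 6->6 [HIT]
step 6: bank1 6->6 [HIT]
step 7: bank1 6->2 [CONFLICT]
step 8: bank0 3->6 [CONFLICT]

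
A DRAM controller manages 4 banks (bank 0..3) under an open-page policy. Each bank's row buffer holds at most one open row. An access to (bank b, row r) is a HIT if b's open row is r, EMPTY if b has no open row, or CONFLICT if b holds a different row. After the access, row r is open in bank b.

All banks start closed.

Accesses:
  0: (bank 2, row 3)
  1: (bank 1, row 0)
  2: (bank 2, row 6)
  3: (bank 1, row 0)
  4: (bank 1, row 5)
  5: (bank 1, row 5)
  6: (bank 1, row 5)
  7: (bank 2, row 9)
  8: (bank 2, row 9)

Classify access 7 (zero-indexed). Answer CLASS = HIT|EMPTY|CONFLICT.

  [0] b2 r3: no row ⇒ E
  [1] b1 r0: no row ⇒ E
  [2] b2 r6: had r3 ⇒ C
  [3] b1 r0: had r0 ⇒ H
  [4] b1 r5: had r0 ⇒ C
  [5] b1 r5: had r5 ⇒ H
  [6] b1 r5: had r5 ⇒ H
  [7] b2 r9: had r6 ⇒ C
  [8] b2 r9: had r9 ⇒ H

CLASS = CONFLICT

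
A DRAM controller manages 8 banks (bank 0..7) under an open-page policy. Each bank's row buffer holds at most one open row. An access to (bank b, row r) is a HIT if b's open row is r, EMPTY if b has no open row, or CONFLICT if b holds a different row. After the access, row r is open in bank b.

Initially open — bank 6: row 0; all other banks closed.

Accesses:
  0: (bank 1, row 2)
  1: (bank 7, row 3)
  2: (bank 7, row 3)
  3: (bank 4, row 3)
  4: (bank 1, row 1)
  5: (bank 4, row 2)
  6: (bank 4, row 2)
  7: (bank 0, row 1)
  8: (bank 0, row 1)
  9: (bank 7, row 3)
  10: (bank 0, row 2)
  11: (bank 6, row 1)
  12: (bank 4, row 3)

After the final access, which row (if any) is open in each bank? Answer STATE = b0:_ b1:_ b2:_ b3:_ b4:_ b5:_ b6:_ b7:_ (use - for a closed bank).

STATE = b0:2 b1:1 b2:- b3:- b4:3 b5:- b6:1 b7:3

  [0] b1 r2: no row ⇒ E
  [1] b7 r3: no row ⇒ E
  [2] b7 r3: had r3 ⇒ H
  [3] b4 r3: no row ⇒ E
  [4] b1 r1: had r2 ⇒ C
  [5] b4 r2: had r3 ⇒ C
  [6] b4 r2: had r2 ⇒ H
  [7] b0 r1: no row ⇒ E
  [8] b0 r1: had r1 ⇒ H
  [9] b7 r3: had r3 ⇒ H
  [10] b0 r2: had r1 ⇒ C
  [11] b6 r1: had r0 ⇒ C
  [12] b4 r3: had r2 ⇒ C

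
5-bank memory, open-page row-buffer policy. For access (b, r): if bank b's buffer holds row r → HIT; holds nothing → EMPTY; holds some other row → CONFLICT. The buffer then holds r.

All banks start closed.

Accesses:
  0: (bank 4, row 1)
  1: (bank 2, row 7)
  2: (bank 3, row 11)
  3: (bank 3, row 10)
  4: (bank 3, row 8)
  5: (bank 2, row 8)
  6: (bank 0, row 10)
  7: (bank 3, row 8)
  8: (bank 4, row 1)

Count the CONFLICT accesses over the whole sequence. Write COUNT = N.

step 0: bank4 None->1 [EMPTY]
step 1: bank2 None->7 [EMPTY]
step 2: bank3 None->11 [EMPTY]
step 3: bank3 11->10 [CONFLICT]
step 4: bank3 10->8 [CONFLICT]
step 5: bank2 7->8 [CONFLICT]
step 6: bank0 None->10 [EMPTY]
step 7: bank3 8->8 [HIT]
step 8: bank4 1->1 [HIT]

COUNT = 3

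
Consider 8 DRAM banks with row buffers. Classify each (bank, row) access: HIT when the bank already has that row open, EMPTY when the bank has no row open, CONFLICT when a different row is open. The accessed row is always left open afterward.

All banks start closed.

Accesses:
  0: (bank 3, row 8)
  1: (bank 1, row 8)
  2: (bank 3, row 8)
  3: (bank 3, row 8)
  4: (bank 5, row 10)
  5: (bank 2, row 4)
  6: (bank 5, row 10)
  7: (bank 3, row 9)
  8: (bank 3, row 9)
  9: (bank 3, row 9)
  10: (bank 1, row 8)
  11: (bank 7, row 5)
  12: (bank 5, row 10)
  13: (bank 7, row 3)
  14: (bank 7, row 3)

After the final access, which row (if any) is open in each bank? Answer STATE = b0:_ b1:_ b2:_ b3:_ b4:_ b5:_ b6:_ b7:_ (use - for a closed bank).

STATE = b0:- b1:8 b2:4 b3:9 b4:- b5:10 b6:- b7:3

  [0] b3 r8: no row ⇒ E
  [1] b1 r8: no row ⇒ E
  [2] b3 r8: had r8 ⇒ H
  [3] b3 r8: had r8 ⇒ H
  [4] b5 r10: no row ⇒ E
  [5] b2 r4: no row ⇒ E
  [6] b5 r10: had r10 ⇒ H
  [7] b3 r9: had r8 ⇒ C
  [8] b3 r9: had r9 ⇒ H
  [9] b3 r9: had r9 ⇒ H
  [10] b1 r8: had r8 ⇒ H
  [11] b7 r5: no row ⇒ E
  [12] b5 r10: had r10 ⇒ H
  [13] b7 r3: had r5 ⇒ C
  [14] b7 r3: had r3 ⇒ H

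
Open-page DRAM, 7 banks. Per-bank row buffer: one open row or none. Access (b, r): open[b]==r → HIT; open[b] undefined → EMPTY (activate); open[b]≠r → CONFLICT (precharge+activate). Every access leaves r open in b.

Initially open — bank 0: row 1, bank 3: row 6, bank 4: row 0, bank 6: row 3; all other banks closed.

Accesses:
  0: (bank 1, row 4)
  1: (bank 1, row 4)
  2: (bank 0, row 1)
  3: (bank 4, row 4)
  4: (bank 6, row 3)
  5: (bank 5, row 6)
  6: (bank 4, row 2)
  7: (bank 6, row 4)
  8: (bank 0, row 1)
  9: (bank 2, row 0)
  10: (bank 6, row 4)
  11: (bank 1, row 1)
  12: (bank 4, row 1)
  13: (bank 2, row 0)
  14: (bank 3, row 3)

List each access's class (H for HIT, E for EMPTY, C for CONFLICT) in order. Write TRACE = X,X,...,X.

TRACE = E,H,H,C,H,E,C,C,H,E,H,C,C,H,C

#0 (1,4) E
#1 (1,4) H  (was 4)
#2 (0,1) H  (was 1)
#3 (4,4) C  (was 0)
#4 (6,3) H  (was 3)
#5 (5,6) E
#6 (4,2) C  (was 4)
#7 (6,4) C  (was 3)
#8 (0,1) H  (was 1)
#9 (2,0) E
#10 (6,4) H  (was 4)
#11 (1,1) C  (was 4)
#12 (4,1) C  (was 2)
#13 (2,0) H  (was 0)
#14 (3,3) C  (was 6)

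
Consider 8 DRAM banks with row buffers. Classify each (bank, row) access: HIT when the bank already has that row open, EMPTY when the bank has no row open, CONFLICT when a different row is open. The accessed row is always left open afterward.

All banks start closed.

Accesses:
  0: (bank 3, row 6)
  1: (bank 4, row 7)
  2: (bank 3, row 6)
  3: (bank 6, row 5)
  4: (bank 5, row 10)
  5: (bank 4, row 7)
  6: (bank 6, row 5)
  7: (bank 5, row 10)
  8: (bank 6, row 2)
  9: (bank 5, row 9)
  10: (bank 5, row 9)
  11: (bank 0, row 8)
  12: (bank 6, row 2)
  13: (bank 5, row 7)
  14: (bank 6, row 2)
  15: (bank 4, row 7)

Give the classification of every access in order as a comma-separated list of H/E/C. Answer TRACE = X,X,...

#0 (3,6) E
#1 (4,7) E
#2 (3,6) H  (was 6)
#3 (6,5) E
#4 (5,10) E
#5 (4,7) H  (was 7)
#6 (6,5) H  (was 5)
#7 (5,10) H  (was 10)
#8 (6,2) C  (was 5)
#9 (5,9) C  (was 10)
#10 (5,9) H  (was 9)
#11 (0,8) E
#12 (6,2) H  (was 2)
#13 (5,7) C  (was 9)
#14 (6,2) H  (was 2)
#15 (4,7) H  (was 7)

TRACE = E,E,H,E,E,H,H,H,C,C,H,E,H,C,H,H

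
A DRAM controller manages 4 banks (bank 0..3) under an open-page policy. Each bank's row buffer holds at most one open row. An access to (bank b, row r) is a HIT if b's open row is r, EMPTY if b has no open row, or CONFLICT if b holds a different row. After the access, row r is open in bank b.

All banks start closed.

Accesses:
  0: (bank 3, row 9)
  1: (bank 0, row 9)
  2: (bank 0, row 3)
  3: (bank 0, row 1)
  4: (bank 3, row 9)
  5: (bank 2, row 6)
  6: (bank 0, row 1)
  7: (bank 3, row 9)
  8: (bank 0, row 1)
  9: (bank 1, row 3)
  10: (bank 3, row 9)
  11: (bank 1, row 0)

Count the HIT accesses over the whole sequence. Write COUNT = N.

step 0: bank3 None->9 [EMPTY]
step 1: bank0 None->9 [EMPTY]
step 2: bank0 9->3 [CONFLICT]
step 3: bank0 3->1 [CONFLICT]
step 4: bank3 9->9 [HIT]
step 5: bank2 None->6 [EMPTY]
step 6: bank0 1->1 [HIT]
step 7: bank3 9->9 [HIT]
step 8: bank0 1->1 [HIT]
step 9: bank1 None->3 [EMPTY]
step 10: bank3 9->9 [HIT]
step 11: bank1 3->0 [CONFLICT]

COUNT = 5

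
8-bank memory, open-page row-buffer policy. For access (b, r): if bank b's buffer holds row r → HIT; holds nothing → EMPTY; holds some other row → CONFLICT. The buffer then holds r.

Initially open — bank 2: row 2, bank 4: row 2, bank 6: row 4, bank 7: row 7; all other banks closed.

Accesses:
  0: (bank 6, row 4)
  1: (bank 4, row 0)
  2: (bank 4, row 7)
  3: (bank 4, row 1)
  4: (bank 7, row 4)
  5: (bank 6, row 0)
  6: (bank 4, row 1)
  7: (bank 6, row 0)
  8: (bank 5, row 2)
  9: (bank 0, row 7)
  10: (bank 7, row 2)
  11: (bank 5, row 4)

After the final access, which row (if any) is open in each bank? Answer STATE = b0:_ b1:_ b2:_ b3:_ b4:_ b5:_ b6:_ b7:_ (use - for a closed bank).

step 0: bank6 4->4 [HIT]
step 1: bank4 2->0 [CONFLICT]
step 2: bank4 0->7 [CONFLICT]
step 3: bank4 7->1 [CONFLICT]
step 4: bank7 7->4 [CONFLICT]
step 5: bank6 4->0 [CONFLICT]
step 6: bank4 1->1 [HIT]
step 7: bank6 0->0 [HIT]
step 8: bank5 None->2 [EMPTY]
step 9: bank0 None->7 [EMPTY]
step 10: bank7 4->2 [CONFLICT]
step 11: bank5 2->4 [CONFLICT]

STATE = b0:7 b1:- b2:2 b3:- b4:1 b5:4 b6:0 b7:2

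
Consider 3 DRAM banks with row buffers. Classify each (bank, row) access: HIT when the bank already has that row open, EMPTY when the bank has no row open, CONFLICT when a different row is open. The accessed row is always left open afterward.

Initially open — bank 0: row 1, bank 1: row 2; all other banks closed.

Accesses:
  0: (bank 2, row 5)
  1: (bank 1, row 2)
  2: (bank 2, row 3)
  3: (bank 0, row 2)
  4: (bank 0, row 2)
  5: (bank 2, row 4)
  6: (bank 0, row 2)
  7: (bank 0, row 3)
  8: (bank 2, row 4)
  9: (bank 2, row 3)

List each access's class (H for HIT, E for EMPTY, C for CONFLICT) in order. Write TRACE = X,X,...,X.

TRACE = E,H,C,C,H,C,H,C,H,C

  [0] b2 r5: no row ⇒ E
  [1] b1 r2: had r2 ⇒ H
  [2] b2 r3: had r5 ⇒ C
  [3] b0 r2: had r1 ⇒ C
  [4] b0 r2: had r2 ⇒ H
  [5] b2 r4: had r3 ⇒ C
  [6] b0 r2: had r2 ⇒ H
  [7] b0 r3: had r2 ⇒ C
  [8] b2 r4: had r4 ⇒ H
  [9] b2 r3: had r4 ⇒ C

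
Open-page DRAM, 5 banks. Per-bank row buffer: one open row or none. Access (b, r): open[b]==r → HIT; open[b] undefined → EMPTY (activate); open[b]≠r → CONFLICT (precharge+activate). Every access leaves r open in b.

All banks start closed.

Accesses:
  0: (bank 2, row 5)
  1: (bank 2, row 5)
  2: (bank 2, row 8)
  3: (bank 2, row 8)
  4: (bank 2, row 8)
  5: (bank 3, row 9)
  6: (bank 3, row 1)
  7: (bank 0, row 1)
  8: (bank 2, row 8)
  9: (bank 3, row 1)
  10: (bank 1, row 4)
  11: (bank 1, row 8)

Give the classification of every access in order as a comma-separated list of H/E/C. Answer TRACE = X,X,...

TRACE = E,H,C,H,H,E,C,E,H,H,E,C

  [0] b2 r5: no row ⇒ E
  [1] b2 r5: had r5 ⇒ H
  [2] b2 r8: had r5 ⇒ C
  [3] b2 r8: had r8 ⇒ H
  [4] b2 r8: had r8 ⇒ H
  [5] b3 r9: no row ⇒ E
  [6] b3 r1: had r9 ⇒ C
  [7] b0 r1: no row ⇒ E
  [8] b2 r8: had r8 ⇒ H
  [9] b3 r1: had r1 ⇒ H
  [10] b1 r4: no row ⇒ E
  [11] b1 r8: had r4 ⇒ C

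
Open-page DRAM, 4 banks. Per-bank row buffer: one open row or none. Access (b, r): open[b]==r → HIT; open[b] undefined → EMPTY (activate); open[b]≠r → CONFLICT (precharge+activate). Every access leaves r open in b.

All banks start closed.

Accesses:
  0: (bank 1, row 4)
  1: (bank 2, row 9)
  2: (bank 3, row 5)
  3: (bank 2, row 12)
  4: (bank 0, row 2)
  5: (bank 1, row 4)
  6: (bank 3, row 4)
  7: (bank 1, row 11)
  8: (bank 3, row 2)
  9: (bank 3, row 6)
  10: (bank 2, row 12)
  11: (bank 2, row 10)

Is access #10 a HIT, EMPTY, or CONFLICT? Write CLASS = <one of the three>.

CLASS = HIT

#0 (1,4) E
#1 (2,9) E
#2 (3,5) E
#3 (2,12) C  (was 9)
#4 (0,2) E
#5 (1,4) H  (was 4)
#6 (3,4) C  (was 5)
#7 (1,11) C  (was 4)
#8 (3,2) C  (was 4)
#9 (3,6) C  (was 2)
#10 (2,12) H  (was 12)
#11 (2,10) C  (was 12)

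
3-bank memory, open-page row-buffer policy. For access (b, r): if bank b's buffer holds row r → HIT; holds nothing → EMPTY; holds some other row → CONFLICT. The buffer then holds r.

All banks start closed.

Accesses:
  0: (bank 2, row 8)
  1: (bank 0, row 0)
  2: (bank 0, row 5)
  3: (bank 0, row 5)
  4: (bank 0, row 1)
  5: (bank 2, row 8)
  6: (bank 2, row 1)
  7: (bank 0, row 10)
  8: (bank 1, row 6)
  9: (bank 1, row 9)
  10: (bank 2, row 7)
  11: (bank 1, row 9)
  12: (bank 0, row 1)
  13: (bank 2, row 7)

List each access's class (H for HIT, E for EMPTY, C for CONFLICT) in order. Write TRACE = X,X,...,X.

TRACE = E,E,C,H,C,H,C,C,E,C,C,H,C,H

#0 (2,8) E
#1 (0,0) E
#2 (0,5) C  (was 0)
#3 (0,5) H  (was 5)
#4 (0,1) C  (was 5)
#5 (2,8) H  (was 8)
#6 (2,1) C  (was 8)
#7 (0,10) C  (was 1)
#8 (1,6) E
#9 (1,9) C  (was 6)
#10 (2,7) C  (was 1)
#11 (1,9) H  (was 9)
#12 (0,1) C  (was 10)
#13 (2,7) H  (was 7)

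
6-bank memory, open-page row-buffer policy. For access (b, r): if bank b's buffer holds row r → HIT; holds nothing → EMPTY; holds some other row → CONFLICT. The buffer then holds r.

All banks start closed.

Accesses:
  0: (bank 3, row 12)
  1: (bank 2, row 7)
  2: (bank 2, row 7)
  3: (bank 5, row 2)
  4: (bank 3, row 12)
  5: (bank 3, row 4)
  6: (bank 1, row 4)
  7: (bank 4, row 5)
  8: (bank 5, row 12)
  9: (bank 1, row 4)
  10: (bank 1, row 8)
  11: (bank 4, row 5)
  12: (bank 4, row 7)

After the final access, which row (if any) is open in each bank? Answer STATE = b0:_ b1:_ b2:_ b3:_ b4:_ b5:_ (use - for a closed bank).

STATE = b0:- b1:8 b2:7 b3:4 b4:7 b5:12

#0 (3,12) E
#1 (2,7) E
#2 (2,7) H  (was 7)
#3 (5,2) E
#4 (3,12) H  (was 12)
#5 (3,4) C  (was 12)
#6 (1,4) E
#7 (4,5) E
#8 (5,12) C  (was 2)
#9 (1,4) H  (was 4)
#10 (1,8) C  (was 4)
#11 (4,5) H  (was 5)
#12 (4,7) C  (was 5)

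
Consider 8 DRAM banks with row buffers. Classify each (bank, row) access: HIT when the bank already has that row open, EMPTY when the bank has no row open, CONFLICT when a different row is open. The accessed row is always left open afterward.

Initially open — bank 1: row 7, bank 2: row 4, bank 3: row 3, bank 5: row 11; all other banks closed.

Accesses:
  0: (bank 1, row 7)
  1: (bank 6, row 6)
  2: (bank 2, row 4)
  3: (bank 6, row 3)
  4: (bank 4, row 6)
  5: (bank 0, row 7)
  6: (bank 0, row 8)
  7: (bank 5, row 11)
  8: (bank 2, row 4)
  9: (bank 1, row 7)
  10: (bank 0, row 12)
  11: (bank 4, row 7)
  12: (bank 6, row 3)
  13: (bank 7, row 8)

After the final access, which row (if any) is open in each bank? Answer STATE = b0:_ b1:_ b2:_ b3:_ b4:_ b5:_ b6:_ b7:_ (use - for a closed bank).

step 0: bank1 7->7 [HIT]
step 1: bank6 None->6 [EMPTY]
step 2: bank2 4->4 [HIT]
step 3: bank6 6->3 [CONFLICT]
step 4: bank4 None->6 [EMPTY]
step 5: bank0 None->7 [EMPTY]
step 6: bank0 7->8 [CONFLICT]
step 7: bank5 11->11 [HIT]
step 8: bank2 4->4 [HIT]
step 9: bank1 7->7 [HIT]
step 10: bank0 8->12 [CONFLICT]
step 11: bank4 6->7 [CONFLICT]
step 12: bank6 3->3 [HIT]
step 13: bank7 None->8 [EMPTY]

STATE = b0:12 b1:7 b2:4 b3:3 b4:7 b5:11 b6:3 b7:8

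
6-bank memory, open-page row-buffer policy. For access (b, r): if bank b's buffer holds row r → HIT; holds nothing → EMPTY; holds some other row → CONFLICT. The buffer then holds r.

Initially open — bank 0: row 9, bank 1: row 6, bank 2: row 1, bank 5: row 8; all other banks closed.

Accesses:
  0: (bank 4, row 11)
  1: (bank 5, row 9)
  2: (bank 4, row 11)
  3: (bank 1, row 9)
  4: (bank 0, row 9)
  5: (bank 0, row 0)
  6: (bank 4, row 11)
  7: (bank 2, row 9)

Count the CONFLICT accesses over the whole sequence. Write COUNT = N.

step 0: bank4 None->11 [EMPTY]
step 1: bank5 8->9 [CONFLICT]
step 2: bank4 11->11 [HIT]
step 3: bank1 6->9 [CONFLICT]
step 4: bank0 9->9 [HIT]
step 5: bank0 9->0 [CONFLICT]
step 6: bank4 11->11 [HIT]
step 7: bank2 1->9 [CONFLICT]

COUNT = 4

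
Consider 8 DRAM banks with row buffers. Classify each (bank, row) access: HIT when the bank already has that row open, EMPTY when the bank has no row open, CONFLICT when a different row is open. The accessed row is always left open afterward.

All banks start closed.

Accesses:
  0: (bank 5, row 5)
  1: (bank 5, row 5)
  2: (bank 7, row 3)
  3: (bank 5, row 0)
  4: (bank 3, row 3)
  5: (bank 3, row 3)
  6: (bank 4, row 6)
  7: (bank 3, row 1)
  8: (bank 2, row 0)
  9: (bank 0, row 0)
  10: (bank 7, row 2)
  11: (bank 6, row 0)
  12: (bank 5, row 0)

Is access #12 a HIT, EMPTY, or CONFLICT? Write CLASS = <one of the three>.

CLASS = HIT

#0 (5,5) E
#1 (5,5) H  (was 5)
#2 (7,3) E
#3 (5,0) C  (was 5)
#4 (3,3) E
#5 (3,3) H  (was 3)
#6 (4,6) E
#7 (3,1) C  (was 3)
#8 (2,0) E
#9 (0,0) E
#10 (7,2) C  (was 3)
#11 (6,0) E
#12 (5,0) H  (was 0)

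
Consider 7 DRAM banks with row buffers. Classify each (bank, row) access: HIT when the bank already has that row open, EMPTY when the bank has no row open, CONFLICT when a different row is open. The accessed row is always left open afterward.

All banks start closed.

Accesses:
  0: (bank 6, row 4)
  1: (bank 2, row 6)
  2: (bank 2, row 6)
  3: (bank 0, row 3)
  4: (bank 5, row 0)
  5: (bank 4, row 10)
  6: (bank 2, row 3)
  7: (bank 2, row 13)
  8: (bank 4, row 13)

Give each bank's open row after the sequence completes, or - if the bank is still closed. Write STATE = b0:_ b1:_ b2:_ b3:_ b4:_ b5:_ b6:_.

  [0] b6 r4: no row ⇒ E
  [1] b2 r6: no row ⇒ E
  [2] b2 r6: had r6 ⇒ H
  [3] b0 r3: no row ⇒ E
  [4] b5 r0: no row ⇒ E
  [5] b4 r10: no row ⇒ E
  [6] b2 r3: had r6 ⇒ C
  [7] b2 r13: had r3 ⇒ C
  [8] b4 r13: had r10 ⇒ C

STATE = b0:3 b1:- b2:13 b3:- b4:13 b5:0 b6:4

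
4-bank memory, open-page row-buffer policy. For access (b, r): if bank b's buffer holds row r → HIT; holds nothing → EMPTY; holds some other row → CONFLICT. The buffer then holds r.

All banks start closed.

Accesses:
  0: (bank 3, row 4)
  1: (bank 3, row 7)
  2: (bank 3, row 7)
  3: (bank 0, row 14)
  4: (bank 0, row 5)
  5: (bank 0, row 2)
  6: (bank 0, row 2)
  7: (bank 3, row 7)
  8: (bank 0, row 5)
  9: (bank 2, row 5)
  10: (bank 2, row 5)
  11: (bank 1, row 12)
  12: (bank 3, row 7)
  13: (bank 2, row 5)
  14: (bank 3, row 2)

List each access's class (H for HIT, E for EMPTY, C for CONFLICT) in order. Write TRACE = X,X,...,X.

#0 (3,4) E
#1 (3,7) C  (was 4)
#2 (3,7) H  (was 7)
#3 (0,14) E
#4 (0,5) C  (was 14)
#5 (0,2) C  (was 5)
#6 (0,2) H  (was 2)
#7 (3,7) H  (was 7)
#8 (0,5) C  (was 2)
#9 (2,5) E
#10 (2,5) H  (was 5)
#11 (1,12) E
#12 (3,7) H  (was 7)
#13 (2,5) H  (was 5)
#14 (3,2) C  (was 7)

TRACE = E,C,H,E,C,C,H,H,C,E,H,E,H,H,C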